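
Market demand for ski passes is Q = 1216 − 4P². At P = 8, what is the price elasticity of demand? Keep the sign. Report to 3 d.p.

-0.533

At P = 8, Q = 960.
dQ/dP = −8P = -64.
ε = (dQ/dP)(P/Q) = (-64)(8/960).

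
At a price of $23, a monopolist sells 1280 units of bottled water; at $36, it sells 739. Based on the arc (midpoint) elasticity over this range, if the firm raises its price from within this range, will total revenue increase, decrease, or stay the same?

decrease

Arc ε = (-541/13)(29.50/1009.5) ≈ -1.216.
|ε| = 1.22 > 1, so demand is elastic. A price rise therefore reduces total revenue.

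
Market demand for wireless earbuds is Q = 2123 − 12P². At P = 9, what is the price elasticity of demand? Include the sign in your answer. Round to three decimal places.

At P = 9, Q = 1151.
dQ/dP = −24P = -216.
ε = (dQ/dP)(P/Q) = (-216)(9/1151).
|ε| > 1, so demand is elastic at this price.

-1.689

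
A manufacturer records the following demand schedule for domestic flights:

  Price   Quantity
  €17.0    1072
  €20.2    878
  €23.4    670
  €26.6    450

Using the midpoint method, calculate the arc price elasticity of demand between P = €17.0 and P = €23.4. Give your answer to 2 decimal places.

-1.46

At P = 17.0, Q = 1072; at P = 23.4, Q = 670.
ΔQ = -402, ΔP = 6.4. Midpoints: P̄ = 20.20, Q̄ = 871.0.
ε = (ΔQ/ΔP)(P̄/Q̄) = (-402/6.4)(20.20/871.0).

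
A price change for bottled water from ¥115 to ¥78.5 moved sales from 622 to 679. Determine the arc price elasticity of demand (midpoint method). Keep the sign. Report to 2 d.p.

-0.23

ΔQ = 679 − 622 = 57; ΔP = 78.5 − 115 = -36.5.
Midpoints: P̄ = 96.75, Q̄ = 650.5.
ε = (ΔQ/ΔP)(P̄/Q̄) = (57/-36.5)(96.75/650.5).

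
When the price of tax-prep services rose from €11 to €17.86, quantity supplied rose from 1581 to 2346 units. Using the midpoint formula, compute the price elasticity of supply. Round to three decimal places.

0.820

ΔQ = 2346 − 1581 = 765; ΔP = 17.86 − 11 = 6.86.
Midpoints: P̄ = 14.43, Q̄ = 1963.5.
ε_s = (ΔQ/ΔP)(P̄/Q̄) = (765/6.86)(14.43/1963.5).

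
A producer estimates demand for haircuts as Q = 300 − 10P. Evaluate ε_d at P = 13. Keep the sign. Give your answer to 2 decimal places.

-0.76

At P = 13, Q = 170.
dQ/dP = −10.
ε = (dQ/dP)(P/Q) = (-10)(13/170).
|ε| < 1, so demand is inelastic at this price.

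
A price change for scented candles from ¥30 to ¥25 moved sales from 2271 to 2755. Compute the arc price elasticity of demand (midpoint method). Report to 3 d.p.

ΔQ = 2755 − 2271 = 484; ΔP = 25 − 30 = -5.
Midpoints: P̄ = 27.50, Q̄ = 2513.0.
ε = (ΔQ/ΔP)(P̄/Q̄) = (484/-5)(27.50/2513.0).

-1.059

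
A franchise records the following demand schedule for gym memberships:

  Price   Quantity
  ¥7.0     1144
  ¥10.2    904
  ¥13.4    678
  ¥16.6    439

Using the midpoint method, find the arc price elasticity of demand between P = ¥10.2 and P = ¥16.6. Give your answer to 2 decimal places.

-1.45

At P = 10.2, Q = 904; at P = 16.6, Q = 439.
ΔQ = -465, ΔP = 6.4. Midpoints: P̄ = 13.40, Q̄ = 671.5.
ε = (ΔQ/ΔP)(P̄/Q̄) = (-465/6.4)(13.40/671.5).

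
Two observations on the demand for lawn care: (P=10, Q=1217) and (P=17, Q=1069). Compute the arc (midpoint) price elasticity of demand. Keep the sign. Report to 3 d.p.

-0.250

ΔQ = 1069 − 1217 = -148; ΔP = 17 − 10 = 7.
Midpoints: P̄ = 13.50, Q̄ = 1143.0.
ε = (ΔQ/ΔP)(P̄/Q̄) = (-148/7)(13.50/1143.0).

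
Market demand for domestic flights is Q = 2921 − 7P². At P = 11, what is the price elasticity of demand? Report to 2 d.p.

At P = 11, Q = 2074.
dQ/dP = −14P = -154.
ε = (dQ/dP)(P/Q) = (-154)(11/2074).

-0.82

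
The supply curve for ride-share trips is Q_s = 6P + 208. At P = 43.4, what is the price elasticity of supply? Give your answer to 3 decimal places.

At P = 43.4, Q_s = 468.40.
dQ_s/dP = 6.
ε_s = (dQ_s/dP)(P/Q_s) = (6)(43.4/468.40).

0.556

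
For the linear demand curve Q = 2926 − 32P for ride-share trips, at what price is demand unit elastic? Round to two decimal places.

45.72

For linear demand Q = a − bP, ε = −bP/(a − bP). |ε| = 1 when bP = a − bP, i.e. P = a/(2b).
P = 2926/(2·32) = 2926/64 = 45.7188.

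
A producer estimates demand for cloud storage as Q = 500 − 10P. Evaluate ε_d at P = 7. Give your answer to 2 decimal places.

-0.16

At P = 7, Q = 430.
dQ/dP = −10.
ε = (dQ/dP)(P/Q) = (-10)(7/430).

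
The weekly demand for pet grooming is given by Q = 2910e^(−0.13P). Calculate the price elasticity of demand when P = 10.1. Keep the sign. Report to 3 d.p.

-1.313

At P = 10.1, Q = 782.824.
dQ/dP = −0.13·2910e^(−0.13P) = −0.13Q = -101.767.
ε = (dQ/dP)(P/Q) = (-101.767)(10.1/782.824).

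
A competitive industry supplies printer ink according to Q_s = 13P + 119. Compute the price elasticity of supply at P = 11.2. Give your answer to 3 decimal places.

0.550

At P = 11.2, Q_s = 264.60.
dQ_s/dP = 13.
ε_s = (dQ_s/dP)(P/Q_s) = (13)(11.2/264.60).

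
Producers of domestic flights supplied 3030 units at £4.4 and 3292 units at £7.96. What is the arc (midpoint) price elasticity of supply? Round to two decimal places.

0.14

ΔQ = 3292 − 3030 = 262; ΔP = 7.96 − 4.4 = 3.56.
Midpoints: P̄ = 6.18, Q̄ = 3161.0.
ε_s = (ΔQ/ΔP)(P̄/Q̄) = (262/3.56)(6.18/3161.0).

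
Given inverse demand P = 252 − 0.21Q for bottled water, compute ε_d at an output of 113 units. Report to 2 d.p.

-9.62

At Q = 113, P = 252 − 0.21(113) = 228.27.
dP/dQ = −0.21, so dQ/dP = 1/(−0.21) = -4.762.
ε = (dQ/dP)(P/Q) = (-4.762)(228.27/113).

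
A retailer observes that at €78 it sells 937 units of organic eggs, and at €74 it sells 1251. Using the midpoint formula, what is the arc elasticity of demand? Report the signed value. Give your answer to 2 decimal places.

-5.45

ΔQ = 1251 − 937 = 314; ΔP = 74 − 78 = -4.
Midpoints: P̄ = 76.00, Q̄ = 1094.0.
ε = (ΔQ/ΔP)(P̄/Q̄) = (314/-4)(76.00/1094.0).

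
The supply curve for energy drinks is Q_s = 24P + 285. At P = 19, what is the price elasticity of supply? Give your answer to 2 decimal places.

At P = 19, Q_s = 741.
dQ_s/dP = 24.
ε_s = (dQ_s/dP)(P/Q_s) = (24)(19/741).

0.62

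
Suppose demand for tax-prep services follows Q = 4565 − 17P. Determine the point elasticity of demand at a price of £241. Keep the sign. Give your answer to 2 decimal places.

-8.75

At P = 241, Q = 468.
dQ/dP = −17.
ε = (dQ/dP)(P/Q) = (-17)(241/468).
|ε| > 1, so demand is elastic at this price.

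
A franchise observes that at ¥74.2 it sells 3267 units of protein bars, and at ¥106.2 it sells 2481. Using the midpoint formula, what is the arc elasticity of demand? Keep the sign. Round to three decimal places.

-0.771

ΔQ = 2481 − 3267 = -786; ΔP = 106.2 − 74.2 = 32.
Midpoints: P̄ = 90.20, Q̄ = 2874.0.
ε = (ΔQ/ΔP)(P̄/Q̄) = (-786/32)(90.20/2874.0).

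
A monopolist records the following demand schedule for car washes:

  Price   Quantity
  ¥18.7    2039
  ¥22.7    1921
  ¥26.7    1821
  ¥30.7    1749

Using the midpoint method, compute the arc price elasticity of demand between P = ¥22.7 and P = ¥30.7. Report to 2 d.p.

At P = 22.7, Q = 1921; at P = 30.7, Q = 1749.
ΔQ = -172, ΔP = 8.0. Midpoints: P̄ = 26.70, Q̄ = 1835.0.
ε = (ΔQ/ΔP)(P̄/Q̄) = (-172/8.0)(26.70/1835.0).

-0.31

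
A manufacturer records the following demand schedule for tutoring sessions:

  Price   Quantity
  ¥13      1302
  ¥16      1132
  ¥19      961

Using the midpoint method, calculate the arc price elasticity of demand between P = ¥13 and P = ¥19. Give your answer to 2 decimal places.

At P = 13, Q = 1302; at P = 19, Q = 961.
ΔQ = -341, ΔP = 6. Midpoints: P̄ = 16.00, Q̄ = 1131.5.
ε = (ΔQ/ΔP)(P̄/Q̄) = (-341/6)(16.00/1131.5).

-0.80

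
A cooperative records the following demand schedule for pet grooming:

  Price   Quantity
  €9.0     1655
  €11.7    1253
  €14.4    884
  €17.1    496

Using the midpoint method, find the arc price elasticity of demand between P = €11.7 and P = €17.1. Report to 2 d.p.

At P = 11.7, Q = 1253; at P = 17.1, Q = 496.
ΔQ = -757, ΔP = 5.4. Midpoints: P̄ = 14.40, Q̄ = 874.5.
ε = (ΔQ/ΔP)(P̄/Q̄) = (-757/5.4)(14.40/874.5).

-2.31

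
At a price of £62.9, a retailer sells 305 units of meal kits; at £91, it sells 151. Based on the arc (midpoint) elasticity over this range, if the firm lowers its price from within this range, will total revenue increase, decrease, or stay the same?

increase

Arc ε = (-154/28.1)(76.95/228.0) ≈ -1.850.
|ε| = 1.85 > 1, so demand is elastic. A price cut therefore raises total revenue.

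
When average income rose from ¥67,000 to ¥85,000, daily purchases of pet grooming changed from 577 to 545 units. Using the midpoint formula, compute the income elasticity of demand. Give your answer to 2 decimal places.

-0.24

ΔQ = -32, ΔI = 18000. Midpoints: Ī = 76,000, Q̄ = 561.0.
ε_I = (ΔQ/ΔI)(Ī/Q̄) = (-32/18000)(76000/561.0).
ε_I < 0, so the good is inferior.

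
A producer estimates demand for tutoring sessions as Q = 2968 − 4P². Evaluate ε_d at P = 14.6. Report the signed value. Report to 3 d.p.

At P = 14.6, Q = 2115.360.
dQ/dP = −8P = -116.800.
ε = (dQ/dP)(P/Q) = (-116.800)(14.6/2115.360).
|ε| < 1, so demand is inelastic at this price.

-0.806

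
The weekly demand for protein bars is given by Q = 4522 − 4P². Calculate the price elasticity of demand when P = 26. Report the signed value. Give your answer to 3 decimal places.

At P = 26, Q = 1818.
dQ/dP = −8P = -208.
ε = (dQ/dP)(P/Q) = (-208)(26/1818).

-2.975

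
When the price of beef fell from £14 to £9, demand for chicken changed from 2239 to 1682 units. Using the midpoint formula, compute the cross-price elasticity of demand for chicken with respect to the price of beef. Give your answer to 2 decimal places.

ΔQ_x = 1682 − 2239 = -557; ΔP_y = 9 − 14 = -5.
Midpoints: P̄_y = 11.50, Q̄_x = 1960.5.
ε_xy = (ΔQ_x/ΔP_y)(P̄_y/Q̄_x) = (-557/-5)(11.50/1960.5).

0.65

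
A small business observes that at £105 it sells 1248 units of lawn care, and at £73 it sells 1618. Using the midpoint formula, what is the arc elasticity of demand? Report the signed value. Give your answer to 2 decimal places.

-0.72

ΔQ = 1618 − 1248 = 370; ΔP = 73 − 105 = -32.
Midpoints: P̄ = 89.00, Q̄ = 1433.0.
ε = (ΔQ/ΔP)(P̄/Q̄) = (370/-32)(89.00/1433.0).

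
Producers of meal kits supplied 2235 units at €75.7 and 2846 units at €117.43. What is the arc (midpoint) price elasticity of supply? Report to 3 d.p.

0.557

ΔQ = 2846 − 2235 = 611; ΔP = 117.43 − 75.7 = 41.73.
Midpoints: P̄ = 96.56, Q̄ = 2540.5.
ε_s = (ΔQ/ΔP)(P̄/Q̄) = (611/41.73)(96.56/2540.5).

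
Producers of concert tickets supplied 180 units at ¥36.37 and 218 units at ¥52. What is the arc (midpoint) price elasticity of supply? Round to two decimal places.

ΔQ = 218 − 180 = 38; ΔP = 52 − 36.37 = 15.63.
Midpoints: P̄ = 44.19, Q̄ = 199.0.
ε_s = (ΔQ/ΔP)(P̄/Q̄) = (38/15.63)(44.19/199.0).

0.54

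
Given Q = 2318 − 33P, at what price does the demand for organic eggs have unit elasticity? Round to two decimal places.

For linear demand Q = a − bP, ε = −bP/(a − bP). |ε| = 1 when bP = a − bP, i.e. P = a/(2b).
P = 2318/(2·33) = 2318/66 = 35.1212.

35.12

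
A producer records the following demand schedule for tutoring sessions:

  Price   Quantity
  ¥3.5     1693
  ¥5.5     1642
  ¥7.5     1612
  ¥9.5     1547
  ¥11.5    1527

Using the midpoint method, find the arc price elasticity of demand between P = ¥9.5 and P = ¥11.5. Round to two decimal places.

At P = 9.5, Q = 1547; at P = 11.5, Q = 1527.
ΔQ = -20, ΔP = 2.0. Midpoints: P̄ = 10.50, Q̄ = 1537.0.
ε = (ΔQ/ΔP)(P̄/Q̄) = (-20/2.0)(10.50/1537.0).

-0.07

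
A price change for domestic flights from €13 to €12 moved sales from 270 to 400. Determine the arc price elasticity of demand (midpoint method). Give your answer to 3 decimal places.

-4.851

ΔQ = 400 − 270 = 130; ΔP = 12 − 13 = -1.
Midpoints: P̄ = 12.50, Q̄ = 335.0.
ε = (ΔQ/ΔP)(P̄/Q̄) = (130/-1)(12.50/335.0).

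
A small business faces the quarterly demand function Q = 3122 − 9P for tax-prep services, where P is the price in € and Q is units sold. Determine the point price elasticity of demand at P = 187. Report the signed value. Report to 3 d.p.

-1.170

At P = 187, Q = 1439.
dQ/dP = −9.
ε = (dQ/dP)(P/Q) = (-9)(187/1439).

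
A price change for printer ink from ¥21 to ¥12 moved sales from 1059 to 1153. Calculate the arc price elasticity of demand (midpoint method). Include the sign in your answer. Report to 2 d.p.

ΔQ = 1153 − 1059 = 94; ΔP = 12 − 21 = -9.
Midpoints: P̄ = 16.50, Q̄ = 1106.0.
ε = (ΔQ/ΔP)(P̄/Q̄) = (94/-9)(16.50/1106.0).

-0.16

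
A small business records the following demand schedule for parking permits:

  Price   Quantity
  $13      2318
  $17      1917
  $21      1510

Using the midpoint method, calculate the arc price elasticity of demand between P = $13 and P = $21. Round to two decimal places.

-0.90

At P = 13, Q = 2318; at P = 21, Q = 1510.
ΔQ = -808, ΔP = 8. Midpoints: P̄ = 17.00, Q̄ = 1914.0.
ε = (ΔQ/ΔP)(P̄/Q̄) = (-808/8)(17.00/1914.0).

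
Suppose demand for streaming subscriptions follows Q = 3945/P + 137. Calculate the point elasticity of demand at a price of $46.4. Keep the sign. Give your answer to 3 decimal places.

At P = 46.4, Q = 222.022.
dQ/dP = −3945/P² = -1.832.
ε = (dQ/dP)(P/Q) = (-1.832)(46.4/222.022).
|ε| < 1, so demand is inelastic at this price.

-0.383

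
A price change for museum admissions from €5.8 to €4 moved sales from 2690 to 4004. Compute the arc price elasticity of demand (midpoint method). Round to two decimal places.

ΔQ = 4004 − 2690 = 1314; ΔP = 4 − 5.8 = -1.8.
Midpoints: P̄ = 4.90, Q̄ = 3347.0.
ε = (ΔQ/ΔP)(P̄/Q̄) = (1314/-1.8)(4.90/3347.0).

-1.07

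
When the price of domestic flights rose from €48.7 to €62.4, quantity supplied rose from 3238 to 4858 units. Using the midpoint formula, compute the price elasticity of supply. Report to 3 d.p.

ΔQ = 4858 − 3238 = 1620; ΔP = 62.4 − 48.7 = 13.7.
Midpoints: P̄ = 55.55, Q̄ = 4048.0.
ε_s = (ΔQ/ΔP)(P̄/Q̄) = (1620/13.7)(55.55/4048.0).

1.623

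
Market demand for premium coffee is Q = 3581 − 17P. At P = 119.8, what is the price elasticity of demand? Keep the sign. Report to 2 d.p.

At P = 119.8, Q = 1544.400.
dQ/dP = −17.
ε = (dQ/dP)(P/Q) = (-17)(119.8/1544.400).
|ε| > 1, so demand is elastic at this price.

-1.32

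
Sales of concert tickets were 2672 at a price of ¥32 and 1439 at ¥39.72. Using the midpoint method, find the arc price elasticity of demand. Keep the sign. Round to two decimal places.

ΔQ = 1439 − 2672 = -1233; ΔP = 39.72 − 32 = 7.72.
Midpoints: P̄ = 35.86, Q̄ = 2055.5.
ε = (ΔQ/ΔP)(P̄/Q̄) = (-1233/7.72)(35.86/2055.5).

-2.79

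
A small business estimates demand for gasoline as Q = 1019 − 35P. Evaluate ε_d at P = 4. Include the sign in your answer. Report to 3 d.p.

-0.159

At P = 4, Q = 879.
dQ/dP = −35.
ε = (dQ/dP)(P/Q) = (-35)(4/879).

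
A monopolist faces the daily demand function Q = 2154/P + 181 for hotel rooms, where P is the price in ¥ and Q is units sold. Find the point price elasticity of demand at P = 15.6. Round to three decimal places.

At P = 15.6, Q = 319.077.
dQ/dP = −2154/P² = -8.851.
ε = (dQ/dP)(P/Q) = (-8.851)(15.6/319.077).

-0.433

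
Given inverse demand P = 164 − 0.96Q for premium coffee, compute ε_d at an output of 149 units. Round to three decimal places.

At Q = 149, P = 164 − 0.96(149) = 20.96.
dP/dQ = −0.96, so dQ/dP = 1/(−0.96) = -1.042.
ε = (dQ/dP)(P/Q) = (-1.042)(20.96/149).

-0.147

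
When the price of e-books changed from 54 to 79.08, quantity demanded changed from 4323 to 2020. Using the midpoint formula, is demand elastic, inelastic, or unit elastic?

Arc ε ≈ -1.927.
|ε| = 1.93 > 1.

elastic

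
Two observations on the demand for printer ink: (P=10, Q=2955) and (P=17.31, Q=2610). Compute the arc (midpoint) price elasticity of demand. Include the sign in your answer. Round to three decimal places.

ΔQ = 2610 − 2955 = -345; ΔP = 17.31 − 10 = 7.31.
Midpoints: P̄ = 13.65, Q̄ = 2782.5.
ε = (ΔQ/ΔP)(P̄/Q̄) = (-345/7.31)(13.65/2782.5).

-0.232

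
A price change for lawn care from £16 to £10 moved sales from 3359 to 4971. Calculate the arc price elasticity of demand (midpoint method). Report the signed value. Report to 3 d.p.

-0.839

ΔQ = 4971 − 3359 = 1612; ΔP = 10 − 16 = -6.
Midpoints: P̄ = 13.00, Q̄ = 4165.0.
ε = (ΔQ/ΔP)(P̄/Q̄) = (1612/-6)(13.00/4165.0).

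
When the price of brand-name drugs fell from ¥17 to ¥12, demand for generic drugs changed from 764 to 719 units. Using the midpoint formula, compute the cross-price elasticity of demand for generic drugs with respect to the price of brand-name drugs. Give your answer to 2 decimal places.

ΔQ_x = 719 − 764 = -45; ΔP_y = 12 − 17 = -5.
Midpoints: P̄_y = 14.50, Q̄_x = 741.5.
ε_xy = (ΔQ_x/ΔP_y)(P̄_y/Q̄_x) = (-45/-5)(14.50/741.5).

0.18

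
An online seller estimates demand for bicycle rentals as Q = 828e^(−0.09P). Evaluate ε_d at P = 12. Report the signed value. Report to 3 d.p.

-1.080

At P = 12, Q = 281.185.
dQ/dP = −0.09·828e^(−0.09P) = −0.09Q = -25.307.
ε = (dQ/dP)(P/Q) = (-25.307)(12/281.185).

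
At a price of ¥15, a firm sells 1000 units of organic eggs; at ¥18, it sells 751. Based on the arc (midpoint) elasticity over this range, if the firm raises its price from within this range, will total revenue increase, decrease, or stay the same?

Arc ε = (-249/3)(16.50/875.5) ≈ -1.564.
|ε| = 1.56 > 1, so demand is elastic. A price rise therefore reduces total revenue.

decrease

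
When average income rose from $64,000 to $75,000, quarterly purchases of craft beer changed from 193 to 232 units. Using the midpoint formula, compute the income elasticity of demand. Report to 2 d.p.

ΔQ = 39, ΔI = 11000. Midpoints: Ī = 69,500, Q̄ = 212.5.
ε_I = (ΔQ/ΔI)(Ī/Q̄) = (39/11000)(69500/212.5).

1.16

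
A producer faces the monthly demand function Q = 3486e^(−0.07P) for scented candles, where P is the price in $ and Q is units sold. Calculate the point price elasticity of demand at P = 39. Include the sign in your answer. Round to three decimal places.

-2.730

At P = 39, Q = 227.354.
dQ/dP = −0.07·3486e^(−0.07P) = −0.07Q = -15.915.
ε = (dQ/dP)(P/Q) = (-15.915)(39/227.354).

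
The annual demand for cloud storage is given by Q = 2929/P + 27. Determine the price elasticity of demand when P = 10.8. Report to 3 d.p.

-0.909

At P = 10.8, Q = 298.204.
dQ/dP = −2929/P² = -25.111.
ε = (dQ/dP)(P/Q) = (-25.111)(10.8/298.204).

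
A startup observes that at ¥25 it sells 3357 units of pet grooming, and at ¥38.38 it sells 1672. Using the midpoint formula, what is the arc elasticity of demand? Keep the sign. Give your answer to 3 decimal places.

ΔQ = 1672 − 3357 = -1685; ΔP = 38.38 − 25 = 13.38.
Midpoints: P̄ = 31.69, Q̄ = 2514.5.
ε = (ΔQ/ΔP)(P̄/Q̄) = (-1685/13.38)(31.69/2514.5).

-1.587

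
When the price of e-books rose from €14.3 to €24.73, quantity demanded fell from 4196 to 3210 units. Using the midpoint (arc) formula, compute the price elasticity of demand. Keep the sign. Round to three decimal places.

ΔQ = 3210 − 4196 = -986; ΔP = 24.73 − 14.3 = 10.43.
Midpoints: P̄ = 19.52, Q̄ = 3703.0.
ε = (ΔQ/ΔP)(P̄/Q̄) = (-986/10.43)(19.52/3703.0).

-0.498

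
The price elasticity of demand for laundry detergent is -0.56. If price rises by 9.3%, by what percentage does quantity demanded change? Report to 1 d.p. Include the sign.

-5.2%

%ΔQ ≈ ε × %ΔP = (-0.56)(9.3%) = -5.21%.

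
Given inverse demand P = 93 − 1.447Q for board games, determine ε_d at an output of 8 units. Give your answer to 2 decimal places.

-7.03

At Q = 8, P = 93 − 1.447(8) = 81.42.
dP/dQ = −1.447, so dQ/dP = 1/(−1.447) = -0.691.
ε = (dQ/dP)(P/Q) = (-0.691)(81.42/8).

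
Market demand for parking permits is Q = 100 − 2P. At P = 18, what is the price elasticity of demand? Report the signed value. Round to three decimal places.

-0.563

At P = 18, Q = 64.
dQ/dP = −2.
ε = (dQ/dP)(P/Q) = (-2)(18/64).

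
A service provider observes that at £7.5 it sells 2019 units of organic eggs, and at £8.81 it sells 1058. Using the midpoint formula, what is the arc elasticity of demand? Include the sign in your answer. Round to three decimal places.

ΔQ = 1058 − 2019 = -961; ΔP = 8.81 − 7.5 = 1.31.
Midpoints: P̄ = 8.16, Q̄ = 1538.5.
ε = (ΔQ/ΔP)(P̄/Q̄) = (-961/1.31)(8.16/1538.5).

-3.888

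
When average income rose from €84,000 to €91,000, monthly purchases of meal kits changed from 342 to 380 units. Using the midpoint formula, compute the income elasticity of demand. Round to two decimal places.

ΔQ = 38, ΔI = 7000. Midpoints: Ī = 87,500, Q̄ = 361.0.
ε_I = (ΔQ/ΔI)(Ī/Q̄) = (38/7000)(87500/361.0).

1.32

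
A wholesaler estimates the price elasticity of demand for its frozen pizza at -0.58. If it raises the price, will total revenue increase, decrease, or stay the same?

|ε| = 0.58 < 1, so demand is inelastic. A price rise therefore raises total revenue.

increase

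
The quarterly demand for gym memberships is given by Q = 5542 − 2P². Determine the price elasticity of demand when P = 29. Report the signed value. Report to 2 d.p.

-0.87

At P = 29, Q = 3860.
dQ/dP = −4P = -116.
ε = (dQ/dP)(P/Q) = (-116)(29/3860).
|ε| < 1, so demand is inelastic at this price.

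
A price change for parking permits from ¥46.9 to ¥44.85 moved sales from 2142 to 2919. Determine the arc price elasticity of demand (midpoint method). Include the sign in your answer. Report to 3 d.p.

ΔQ = 2919 − 2142 = 777; ΔP = 44.85 − 46.9 = -2.05.
Midpoints: P̄ = 45.88, Q̄ = 2530.5.
ε = (ΔQ/ΔP)(P̄/Q̄) = (777/-2.05)(45.88/2530.5).

-6.871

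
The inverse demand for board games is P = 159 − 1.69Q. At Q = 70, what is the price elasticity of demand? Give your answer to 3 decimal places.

At Q = 70, P = 159 − 1.69(70) = 40.70.
dP/dQ = −1.69, so dQ/dP = 1/(−1.69) = -0.592.
ε = (dQ/dP)(P/Q) = (-0.592)(40.70/70).

-0.344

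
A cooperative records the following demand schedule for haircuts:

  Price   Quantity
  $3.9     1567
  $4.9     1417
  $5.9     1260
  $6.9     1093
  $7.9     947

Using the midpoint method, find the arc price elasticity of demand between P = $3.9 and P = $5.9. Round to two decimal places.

At P = 3.9, Q = 1567; at P = 5.9, Q = 1260.
ΔQ = -307, ΔP = 2.0. Midpoints: P̄ = 4.90, Q̄ = 1413.5.
ε = (ΔQ/ΔP)(P̄/Q̄) = (-307/2.0)(4.90/1413.5).

-0.53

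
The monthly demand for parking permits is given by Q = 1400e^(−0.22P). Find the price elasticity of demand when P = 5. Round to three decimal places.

At P = 5, Q = 466.020.
dQ/dP = −0.22·1400e^(−0.22P) = −0.22Q = -102.524.
ε = (dQ/dP)(P/Q) = (-102.524)(5/466.020).

-1.100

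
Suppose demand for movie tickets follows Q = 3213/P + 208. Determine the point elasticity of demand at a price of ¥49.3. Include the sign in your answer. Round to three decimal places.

-0.239

At P = 49.3, Q = 273.172.
dQ/dP = −3213/P² = -1.322.
ε = (dQ/dP)(P/Q) = (-1.322)(49.3/273.172).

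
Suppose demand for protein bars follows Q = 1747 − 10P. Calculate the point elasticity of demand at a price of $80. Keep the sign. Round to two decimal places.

At P = 80, Q = 947.
dQ/dP = −10.
ε = (dQ/dP)(P/Q) = (-10)(80/947).

-0.84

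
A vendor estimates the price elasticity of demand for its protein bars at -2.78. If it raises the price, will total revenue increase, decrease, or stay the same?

decrease

|ε| = 2.78 > 1, so demand is elastic. A price rise therefore reduces total revenue.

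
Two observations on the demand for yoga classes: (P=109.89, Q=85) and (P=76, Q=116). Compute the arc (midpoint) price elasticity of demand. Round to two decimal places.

ΔQ = 116 − 85 = 31; ΔP = 76 − 109.89 = -33.89.
Midpoints: P̄ = 92.94, Q̄ = 100.5.
ε = (ΔQ/ΔP)(P̄/Q̄) = (31/-33.89)(92.94/100.5).

-0.85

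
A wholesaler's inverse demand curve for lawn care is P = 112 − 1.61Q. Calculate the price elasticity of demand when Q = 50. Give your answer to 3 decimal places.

At Q = 50, P = 112 − 1.61(50) = 31.50.
dP/dQ = −1.61, so dQ/dP = 1/(−1.61) = -0.621.
ε = (dQ/dP)(P/Q) = (-0.621)(31.50/50).

-0.391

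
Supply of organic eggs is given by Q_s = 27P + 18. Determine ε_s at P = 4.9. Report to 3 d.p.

At P = 4.9, Q_s = 150.30.
dQ_s/dP = 27.
ε_s = (dQ_s/dP)(P/Q_s) = (27)(4.9/150.30).

0.880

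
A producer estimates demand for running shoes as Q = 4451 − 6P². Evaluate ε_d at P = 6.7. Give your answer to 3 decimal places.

At P = 6.7, Q = 4181.660.
dQ/dP = −12P = -80.400.
ε = (dQ/dP)(P/Q) = (-80.400)(6.7/4181.660).

-0.129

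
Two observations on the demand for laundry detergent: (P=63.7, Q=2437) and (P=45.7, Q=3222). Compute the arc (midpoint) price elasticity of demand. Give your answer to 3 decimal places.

ΔQ = 3222 − 2437 = 785; ΔP = 45.7 − 63.7 = -18.
Midpoints: P̄ = 54.70, Q̄ = 2829.5.
ε = (ΔQ/ΔP)(P̄/Q̄) = (785/-18)(54.70/2829.5).

-0.843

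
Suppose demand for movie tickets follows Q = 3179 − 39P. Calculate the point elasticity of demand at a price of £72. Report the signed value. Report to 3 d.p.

At P = 72, Q = 371.
dQ/dP = −39.
ε = (dQ/dP)(P/Q) = (-39)(72/371).
|ε| > 1, so demand is elastic at this price.

-7.569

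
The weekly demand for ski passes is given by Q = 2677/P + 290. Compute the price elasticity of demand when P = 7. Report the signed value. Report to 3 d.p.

At P = 7, Q = 672.429.
dQ/dP = −2677/P² = -54.633.
ε = (dQ/dP)(P/Q) = (-54.633)(7/672.429).

-0.569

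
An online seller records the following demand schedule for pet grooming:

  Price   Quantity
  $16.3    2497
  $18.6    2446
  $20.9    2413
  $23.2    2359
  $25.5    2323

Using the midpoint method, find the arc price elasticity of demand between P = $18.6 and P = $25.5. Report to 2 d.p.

At P = 18.6, Q = 2446; at P = 25.5, Q = 2323.
ΔQ = -123, ΔP = 6.9. Midpoints: P̄ = 22.05, Q̄ = 2384.5.
ε = (ΔQ/ΔP)(P̄/Q̄) = (-123/6.9)(22.05/2384.5).

-0.16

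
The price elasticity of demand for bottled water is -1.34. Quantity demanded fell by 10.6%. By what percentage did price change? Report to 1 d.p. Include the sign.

7.9%

%ΔP ≈ %ΔQ / ε = (-10.6%)/(-1.34) = 7.91%.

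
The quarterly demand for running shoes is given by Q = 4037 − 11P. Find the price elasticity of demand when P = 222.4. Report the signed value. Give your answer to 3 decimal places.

-1.538

At P = 222.4, Q = 1590.600.
dQ/dP = −11.
ε = (dQ/dP)(P/Q) = (-11)(222.4/1590.600).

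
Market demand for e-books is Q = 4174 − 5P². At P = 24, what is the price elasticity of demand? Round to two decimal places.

At P = 24, Q = 1294.
dQ/dP = −10P = -240.
ε = (dQ/dP)(P/Q) = (-240)(24/1294).
|ε| > 1, so demand is elastic at this price.

-4.45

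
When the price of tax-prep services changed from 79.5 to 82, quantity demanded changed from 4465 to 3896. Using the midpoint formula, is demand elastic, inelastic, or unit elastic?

Arc ε ≈ -4.396.
|ε| = 4.40 > 1.

elastic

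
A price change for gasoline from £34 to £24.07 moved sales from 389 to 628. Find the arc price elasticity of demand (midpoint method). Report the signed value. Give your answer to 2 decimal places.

ΔQ = 628 − 389 = 239; ΔP = 24.07 − 34 = -9.93.
Midpoints: P̄ = 29.04, Q̄ = 508.5.
ε = (ΔQ/ΔP)(P̄/Q̄) = (239/-9.93)(29.04/508.5).

-1.37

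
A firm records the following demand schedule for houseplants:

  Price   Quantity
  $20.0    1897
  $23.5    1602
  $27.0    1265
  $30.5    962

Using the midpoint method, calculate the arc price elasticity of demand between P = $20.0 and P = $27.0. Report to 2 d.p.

-1.34

At P = 20.0, Q = 1897; at P = 27.0, Q = 1265.
ΔQ = -632, ΔP = 7.0. Midpoints: P̄ = 23.50, Q̄ = 1581.0.
ε = (ΔQ/ΔP)(P̄/Q̄) = (-632/7.0)(23.50/1581.0).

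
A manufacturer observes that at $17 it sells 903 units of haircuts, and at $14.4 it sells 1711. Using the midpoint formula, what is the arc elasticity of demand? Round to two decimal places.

ΔQ = 1711 − 903 = 808; ΔP = 14.4 − 17 = -2.6.
Midpoints: P̄ = 15.70, Q̄ = 1307.0.
ε = (ΔQ/ΔP)(P̄/Q̄) = (808/-2.6)(15.70/1307.0).

-3.73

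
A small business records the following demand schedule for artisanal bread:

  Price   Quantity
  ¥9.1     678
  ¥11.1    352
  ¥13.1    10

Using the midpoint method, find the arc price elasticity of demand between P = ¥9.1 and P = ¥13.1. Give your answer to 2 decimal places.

At P = 9.1, Q = 678; at P = 13.1, Q = 10.
ΔQ = -668, ΔP = 4.0. Midpoints: P̄ = 11.10, Q̄ = 344.0.
ε = (ΔQ/ΔP)(P̄/Q̄) = (-668/4.0)(11.10/344.0).

-5.39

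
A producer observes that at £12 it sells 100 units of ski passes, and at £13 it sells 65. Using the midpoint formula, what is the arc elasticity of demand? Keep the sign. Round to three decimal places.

-5.303

ΔQ = 65 − 100 = -35; ΔP = 13 − 12 = 1.
Midpoints: P̄ = 12.50, Q̄ = 82.5.
ε = (ΔQ/ΔP)(P̄/Q̄) = (-35/1)(12.50/82.5).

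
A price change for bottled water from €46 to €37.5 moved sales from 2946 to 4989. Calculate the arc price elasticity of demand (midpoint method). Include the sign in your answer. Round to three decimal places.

-2.529

ΔQ = 4989 − 2946 = 2043; ΔP = 37.5 − 46 = -8.5.
Midpoints: P̄ = 41.75, Q̄ = 3967.5.
ε = (ΔQ/ΔP)(P̄/Q̄) = (2043/-8.5)(41.75/3967.5).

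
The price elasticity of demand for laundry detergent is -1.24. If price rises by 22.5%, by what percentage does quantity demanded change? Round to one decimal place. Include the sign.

%ΔQ ≈ ε × %ΔP = (-1.24)(22.5%) = -27.90%.

-27.9%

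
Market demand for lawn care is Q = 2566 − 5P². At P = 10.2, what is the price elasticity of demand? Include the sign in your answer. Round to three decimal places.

At P = 10.2, Q = 2045.800.
dQ/dP = −10P = -102.
ε = (dQ/dP)(P/Q) = (-102)(10.2/2045.800).

-0.509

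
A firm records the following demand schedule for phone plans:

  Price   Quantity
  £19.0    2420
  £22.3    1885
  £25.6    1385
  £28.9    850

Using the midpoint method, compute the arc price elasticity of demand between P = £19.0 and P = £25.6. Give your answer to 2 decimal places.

At P = 19.0, Q = 2420; at P = 25.6, Q = 1385.
ΔQ = -1035, ΔP = 6.6. Midpoints: P̄ = 22.30, Q̄ = 1902.5.
ε = (ΔQ/ΔP)(P̄/Q̄) = (-1035/6.6)(22.30/1902.5).

-1.84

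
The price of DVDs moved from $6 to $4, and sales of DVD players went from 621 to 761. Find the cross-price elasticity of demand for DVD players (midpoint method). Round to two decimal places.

-0.51

ΔQ_x = 761 − 621 = 140; ΔP_y = 4 − 6 = -2.
Midpoints: P̄_y = 5.00, Q̄_x = 691.0.
ε_xy = (ΔQ_x/ΔP_y)(P̄_y/Q̄_x) = (140/-2)(5.00/691.0).
ε_xy < 0, so the goods are complements.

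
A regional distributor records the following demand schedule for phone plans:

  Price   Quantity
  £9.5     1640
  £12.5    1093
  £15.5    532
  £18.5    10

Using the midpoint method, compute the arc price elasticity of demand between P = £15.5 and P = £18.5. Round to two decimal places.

At P = 15.5, Q = 532; at P = 18.5, Q = 10.
ΔQ = -522, ΔP = 3.0. Midpoints: P̄ = 17.00, Q̄ = 271.0.
ε = (ΔQ/ΔP)(P̄/Q̄) = (-522/3.0)(17.00/271.0).

-10.92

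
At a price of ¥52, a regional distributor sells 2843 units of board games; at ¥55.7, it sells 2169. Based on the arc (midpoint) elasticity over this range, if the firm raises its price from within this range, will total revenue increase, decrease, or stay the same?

Arc ε = (-674/3.7)(53.85/2506.0) ≈ -3.914.
|ε| = 3.91 > 1, so demand is elastic. A price rise therefore reduces total revenue.

decrease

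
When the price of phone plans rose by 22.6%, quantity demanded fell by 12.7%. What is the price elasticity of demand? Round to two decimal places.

-0.56

ε = %ΔQ / %ΔP = (-12.7)/(22.6) = -0.562.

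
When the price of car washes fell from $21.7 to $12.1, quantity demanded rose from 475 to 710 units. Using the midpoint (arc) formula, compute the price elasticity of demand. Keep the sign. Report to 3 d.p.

-0.698

ΔQ = 710 − 475 = 235; ΔP = 12.1 − 21.7 = -9.6.
Midpoints: P̄ = 16.90, Q̄ = 592.5.
ε = (ΔQ/ΔP)(P̄/Q̄) = (235/-9.6)(16.90/592.5).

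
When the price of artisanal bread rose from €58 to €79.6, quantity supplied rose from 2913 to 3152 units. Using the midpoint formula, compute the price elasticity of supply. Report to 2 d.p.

ΔQ = 3152 − 2913 = 239; ΔP = 79.6 − 58 = 21.6.
Midpoints: P̄ = 68.80, Q̄ = 3032.5.
ε_s = (ΔQ/ΔP)(P̄/Q̄) = (239/21.6)(68.80/3032.5).

0.25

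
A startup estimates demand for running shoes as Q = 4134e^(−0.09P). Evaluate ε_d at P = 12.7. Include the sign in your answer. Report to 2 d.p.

-1.14

At P = 12.7, Q = 1318.171.
dQ/dP = −0.09·4134e^(−0.09P) = −0.09Q = -118.635.
ε = (dQ/dP)(P/Q) = (-118.635)(12.7/1318.171).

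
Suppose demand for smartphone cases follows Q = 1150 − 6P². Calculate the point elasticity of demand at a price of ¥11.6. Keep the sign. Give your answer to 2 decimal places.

-4.71

At P = 11.6, Q = 342.640.
dQ/dP = −12P = -139.200.
ε = (dQ/dP)(P/Q) = (-139.200)(11.6/342.640).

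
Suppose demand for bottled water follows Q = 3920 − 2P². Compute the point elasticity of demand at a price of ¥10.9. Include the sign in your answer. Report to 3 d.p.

-0.129

At P = 10.9, Q = 3682.380.
dQ/dP = −4P = -43.600.
ε = (dQ/dP)(P/Q) = (-43.600)(10.9/3682.380).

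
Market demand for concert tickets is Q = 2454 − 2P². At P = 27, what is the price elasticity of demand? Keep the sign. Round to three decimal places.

-2.928

At P = 27, Q = 996.
dQ/dP = −4P = -108.
ε = (dQ/dP)(P/Q) = (-108)(27/996).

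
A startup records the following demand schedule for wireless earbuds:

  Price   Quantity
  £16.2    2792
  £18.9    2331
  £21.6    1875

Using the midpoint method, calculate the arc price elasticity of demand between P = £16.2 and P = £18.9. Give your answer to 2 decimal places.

At P = 16.2, Q = 2792; at P = 18.9, Q = 2331.
ΔQ = -461, ΔP = 2.7. Midpoints: P̄ = 17.55, Q̄ = 2561.5.
ε = (ΔQ/ΔP)(P̄/Q̄) = (-461/2.7)(17.55/2561.5).

-1.17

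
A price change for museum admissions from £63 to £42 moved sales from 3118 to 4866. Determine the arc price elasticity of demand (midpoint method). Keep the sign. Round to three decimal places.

ΔQ = 4866 − 3118 = 1748; ΔP = 42 − 63 = -21.
Midpoints: P̄ = 52.50, Q̄ = 3992.0.
ε = (ΔQ/ΔP)(P̄/Q̄) = (1748/-21)(52.50/3992.0).

-1.095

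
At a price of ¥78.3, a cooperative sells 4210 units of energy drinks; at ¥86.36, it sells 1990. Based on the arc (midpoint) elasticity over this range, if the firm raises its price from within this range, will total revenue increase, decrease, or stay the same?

Arc ε = (-2220/8.06)(82.33/3100.0) ≈ -7.315.
|ε| = 7.32 > 1, so demand is elastic. A price rise therefore reduces total revenue.

decrease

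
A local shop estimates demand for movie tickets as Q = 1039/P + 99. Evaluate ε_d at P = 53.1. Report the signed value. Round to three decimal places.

-0.165

At P = 53.1, Q = 118.567.
dQ/dP = −1039/P² = -0.368.
ε = (dQ/dP)(P/Q) = (-0.368)(53.1/118.567).
|ε| < 1, so demand is inelastic at this price.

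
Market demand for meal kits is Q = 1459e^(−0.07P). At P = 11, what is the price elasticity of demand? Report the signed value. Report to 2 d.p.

At P = 11, Q = 675.536.
dQ/dP = −0.07·1459e^(−0.07P) = −0.07Q = -47.288.
ε = (dQ/dP)(P/Q) = (-47.288)(11/675.536).

-0.77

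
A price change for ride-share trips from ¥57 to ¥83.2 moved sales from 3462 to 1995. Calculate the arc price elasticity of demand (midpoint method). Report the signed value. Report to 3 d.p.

-1.439

ΔQ = 1995 − 3462 = -1467; ΔP = 83.2 − 57 = 26.2.
Midpoints: P̄ = 70.10, Q̄ = 2728.5.
ε = (ΔQ/ΔP)(P̄/Q̄) = (-1467/26.2)(70.10/2728.5).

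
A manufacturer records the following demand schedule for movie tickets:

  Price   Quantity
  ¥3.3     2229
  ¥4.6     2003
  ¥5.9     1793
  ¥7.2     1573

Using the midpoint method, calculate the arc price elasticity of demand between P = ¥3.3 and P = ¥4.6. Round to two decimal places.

-0.32

At P = 3.3, Q = 2229; at P = 4.6, Q = 2003.
ΔQ = -226, ΔP = 1.3. Midpoints: P̄ = 3.95, Q̄ = 2116.0.
ε = (ΔQ/ΔP)(P̄/Q̄) = (-226/1.3)(3.95/2116.0).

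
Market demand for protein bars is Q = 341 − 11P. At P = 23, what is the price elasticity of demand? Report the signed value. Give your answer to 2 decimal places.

-2.88

At P = 23, Q = 88.
dQ/dP = −11.
ε = (dQ/dP)(P/Q) = (-11)(23/88).
|ε| > 1, so demand is elastic at this price.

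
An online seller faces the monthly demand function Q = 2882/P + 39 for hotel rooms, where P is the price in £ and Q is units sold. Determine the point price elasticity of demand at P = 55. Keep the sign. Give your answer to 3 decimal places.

-0.573

At P = 55, Q = 91.400.
dQ/dP = −2882/P² = -0.953.
ε = (dQ/dP)(P/Q) = (-0.953)(55/91.400).
|ε| < 1, so demand is inelastic at this price.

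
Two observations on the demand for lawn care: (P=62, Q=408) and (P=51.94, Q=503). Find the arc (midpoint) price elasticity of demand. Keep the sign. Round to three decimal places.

-1.181

ΔQ = 503 − 408 = 95; ΔP = 51.94 − 62 = -10.06.
Midpoints: P̄ = 56.97, Q̄ = 455.5.
ε = (ΔQ/ΔP)(P̄/Q̄) = (95/-10.06)(56.97/455.5).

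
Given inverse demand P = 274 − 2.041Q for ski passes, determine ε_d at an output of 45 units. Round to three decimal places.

At Q = 45, P = 274 − 2.041(45) = 182.16.
dP/dQ = −2.041, so dQ/dP = 1/(−2.041) = -0.490.
ε = (dQ/dP)(P/Q) = (-0.490)(182.16/45).

-1.983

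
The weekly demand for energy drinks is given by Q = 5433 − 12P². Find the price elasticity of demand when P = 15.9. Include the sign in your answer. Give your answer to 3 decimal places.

At P = 15.9, Q = 2399.280.
dQ/dP = −24P = -381.600.
ε = (dQ/dP)(P/Q) = (-381.600)(15.9/2399.280).

-2.529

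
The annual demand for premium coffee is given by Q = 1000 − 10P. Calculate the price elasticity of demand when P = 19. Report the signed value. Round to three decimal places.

-0.235

At P = 19, Q = 810.
dQ/dP = −10.
ε = (dQ/dP)(P/Q) = (-10)(19/810).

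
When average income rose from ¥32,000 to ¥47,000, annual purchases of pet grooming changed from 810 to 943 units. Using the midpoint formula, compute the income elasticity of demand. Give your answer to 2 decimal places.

0.40

ΔQ = 133, ΔI = 15000. Midpoints: Ī = 39,500, Q̄ = 876.5.
ε_I = (ΔQ/ΔI)(Ī/Q̄) = (133/15000)(39500/876.5).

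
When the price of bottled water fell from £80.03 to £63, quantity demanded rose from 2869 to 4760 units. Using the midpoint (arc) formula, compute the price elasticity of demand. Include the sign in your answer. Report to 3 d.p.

ΔQ = 4760 − 2869 = 1891; ΔP = 63 − 80.03 = -17.03.
Midpoints: P̄ = 71.52, Q̄ = 3814.5.
ε = (ΔQ/ΔP)(P̄/Q̄) = (1891/-17.03)(71.52/3814.5).

-2.082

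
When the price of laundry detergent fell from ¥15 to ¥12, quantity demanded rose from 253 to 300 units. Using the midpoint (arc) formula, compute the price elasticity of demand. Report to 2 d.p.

ΔQ = 300 − 253 = 47; ΔP = 12 − 15 = -3.
Midpoints: P̄ = 13.50, Q̄ = 276.5.
ε = (ΔQ/ΔP)(P̄/Q̄) = (47/-3)(13.50/276.5).

-0.76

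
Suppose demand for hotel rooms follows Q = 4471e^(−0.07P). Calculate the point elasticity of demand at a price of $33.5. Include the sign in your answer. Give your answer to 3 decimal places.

-2.345

At P = 33.5, Q = 428.533.
dQ/dP = −0.07·4471e^(−0.07P) = −0.07Q = -29.997.
ε = (dQ/dP)(P/Q) = (-29.997)(33.5/428.533).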